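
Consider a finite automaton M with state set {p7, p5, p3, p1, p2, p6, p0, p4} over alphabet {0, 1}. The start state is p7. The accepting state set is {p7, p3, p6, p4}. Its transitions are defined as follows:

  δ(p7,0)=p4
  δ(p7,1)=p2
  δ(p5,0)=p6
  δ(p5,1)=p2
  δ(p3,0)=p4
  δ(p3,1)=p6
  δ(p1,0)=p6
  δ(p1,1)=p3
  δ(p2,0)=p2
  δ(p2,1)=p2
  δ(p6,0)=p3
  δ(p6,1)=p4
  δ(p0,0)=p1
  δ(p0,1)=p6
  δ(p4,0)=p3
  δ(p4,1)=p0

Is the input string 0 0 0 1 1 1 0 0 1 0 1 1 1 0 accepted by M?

Yes

start at p7
read '0': p7 → p4
read '0': p4 → p3
read '0': p3 → p4
read '1': p4 → p0
read '1': p0 → p6
read '1': p6 → p4
read '0': p4 → p3
read '0': p3 → p4
read '1': p4 → p0
read '0': p0 → p1
read '1': p1 → p3
read '1': p3 → p6
read '1': p6 → p4
read '0': p4 → p3
End state p3 is accepting.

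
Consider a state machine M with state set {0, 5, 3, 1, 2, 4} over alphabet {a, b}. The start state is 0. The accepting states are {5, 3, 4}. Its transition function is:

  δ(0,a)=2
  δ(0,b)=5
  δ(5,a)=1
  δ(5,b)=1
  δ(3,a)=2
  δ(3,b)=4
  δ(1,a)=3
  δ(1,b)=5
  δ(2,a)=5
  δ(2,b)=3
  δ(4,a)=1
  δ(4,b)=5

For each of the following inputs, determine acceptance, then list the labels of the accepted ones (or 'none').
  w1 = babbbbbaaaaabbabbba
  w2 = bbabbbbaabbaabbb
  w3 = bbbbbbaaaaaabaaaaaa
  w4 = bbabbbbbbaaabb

w1, w3, w4

w1:
  start at 0
  read 'b': 0 → 5
  read 'a': 5 → 1
  read 'b': 1 → 5
  read 'b': 5 → 1
  read 'b': 1 → 5
  read 'b': 5 → 1
  read 'b': 1 → 5
  read 'a': 5 → 1
  read 'a': 1 → 3
  read 'a': 3 → 2
  read 'a': 2 → 5
  read 'a': 5 → 1
  read 'b': 1 → 5
  read 'b': 5 → 1
  read 'a': 1 → 3
  read 'b': 3 → 4
  read 'b': 4 → 5
  read 'b': 5 → 1
  read 'a': 1 → 3
  end 3, accepted
w2:
  start at 0
  read 'b': 0 → 5
  read 'b': 5 → 1
  read 'a': 1 → 3
  read 'b': 3 → 4
  read 'b': 4 → 5
  read 'b': 5 → 1
  read 'b': 1 → 5
  read 'a': 5 → 1
  read 'a': 1 → 3
  read 'b': 3 → 4
  read 'b': 4 → 5
  read 'a': 5 → 1
  read 'a': 1 → 3
  read 'b': 3 → 4
  read 'b': 4 → 5
  read 'b': 5 → 1
  end 1, rejected
w3:
  start at 0
  read 'b': 0 → 5
  read 'b': 5 → 1
  read 'b': 1 → 5
  read 'b': 5 → 1
  read 'b': 1 → 5
  read 'b': 5 → 1
  read 'a': 1 → 3
  read 'a': 3 → 2
  read 'a': 2 → 5
  read 'a': 5 → 1
  read 'a': 1 → 3
  read 'a': 3 → 2
  read 'b': 2 → 3
  read 'a': 3 → 2
  read 'a': 2 → 5
  read 'a': 5 → 1
  read 'a': 1 → 3
  read 'a': 3 → 2
  read 'a': 2 → 5
  end 5, accepted
w4:
  start at 0
  read 'b': 0 → 5
  read 'b': 5 → 1
  read 'a': 1 → 3
  read 'b': 3 → 4
  read 'b': 4 → 5
  read 'b': 5 → 1
  read 'b': 1 → 5
  read 'b': 5 → 1
  read 'b': 1 → 5
  read 'a': 5 → 1
  read 'a': 1 → 3
  read 'a': 3 → 2
  read 'b': 2 → 3
  read 'b': 3 → 4
  end 4, accepted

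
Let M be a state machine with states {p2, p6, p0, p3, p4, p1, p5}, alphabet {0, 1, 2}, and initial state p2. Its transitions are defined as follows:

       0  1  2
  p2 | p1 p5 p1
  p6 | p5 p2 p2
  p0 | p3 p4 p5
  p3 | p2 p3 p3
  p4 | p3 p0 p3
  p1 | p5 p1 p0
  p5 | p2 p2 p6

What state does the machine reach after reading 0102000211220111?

p2

start at p2
read '0': p2 → p1
read '1': p1 → p1
read '0': p1 → p5
read '2': p5 → p6
read '0': p6 → p5
read '0': p5 → p2
read '0': p2 → p1
read '2': p1 → p0
read '1': p0 → p4
read '1': p4 → p0
read '2': p0 → p5
read '2': p5 → p6
read '0': p6 → p5
read '1': p5 → p2
read '1': p2 → p5
read '1': p5 → p2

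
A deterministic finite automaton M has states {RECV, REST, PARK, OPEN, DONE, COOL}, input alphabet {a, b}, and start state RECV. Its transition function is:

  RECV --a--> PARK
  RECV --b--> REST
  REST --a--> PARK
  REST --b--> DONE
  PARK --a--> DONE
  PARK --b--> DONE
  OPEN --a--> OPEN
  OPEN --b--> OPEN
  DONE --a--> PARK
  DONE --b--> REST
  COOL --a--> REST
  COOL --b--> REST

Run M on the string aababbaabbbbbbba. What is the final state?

start at RECV
read 'a': RECV → PARK
read 'a': PARK → DONE
read 'b': DONE → REST
read 'a': REST → PARK
read 'b': PARK → DONE
read 'b': DONE → REST
read 'a': REST → PARK
read 'a': PARK → DONE
read 'b': DONE → REST
read 'b': REST → DONE
read 'b': DONE → REST
read 'b': REST → DONE
read 'b': DONE → REST
read 'b': REST → DONE
read 'b': DONE → REST
read 'a': REST → PARK

PARK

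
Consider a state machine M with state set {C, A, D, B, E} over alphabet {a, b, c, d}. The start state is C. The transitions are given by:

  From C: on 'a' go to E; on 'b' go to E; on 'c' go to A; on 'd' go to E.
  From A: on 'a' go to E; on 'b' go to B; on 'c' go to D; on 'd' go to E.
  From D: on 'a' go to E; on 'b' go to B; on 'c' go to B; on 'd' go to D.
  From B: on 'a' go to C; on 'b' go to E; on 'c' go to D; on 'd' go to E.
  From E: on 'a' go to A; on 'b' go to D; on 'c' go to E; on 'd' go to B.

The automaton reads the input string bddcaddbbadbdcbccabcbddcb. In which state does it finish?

start at C
read 'b': C → E
read 'd': E → B
read 'd': B → E
read 'c': E → E
read 'a': E → A
read 'd': A → E
read 'd': E → B
read 'b': B → E
read 'b': E → D
read 'a': D → E
read 'd': E → B
read 'b': B → E
read 'd': E → B
read 'c': B → D
read 'b': D → B
read 'c': B → D
read 'c': D → B
read 'a': B → C
read 'b': C → E
read 'c': E → E
read 'b': E → D
read 'd': D → D
read 'd': D → D
read 'c': D → B
read 'b': B → E

E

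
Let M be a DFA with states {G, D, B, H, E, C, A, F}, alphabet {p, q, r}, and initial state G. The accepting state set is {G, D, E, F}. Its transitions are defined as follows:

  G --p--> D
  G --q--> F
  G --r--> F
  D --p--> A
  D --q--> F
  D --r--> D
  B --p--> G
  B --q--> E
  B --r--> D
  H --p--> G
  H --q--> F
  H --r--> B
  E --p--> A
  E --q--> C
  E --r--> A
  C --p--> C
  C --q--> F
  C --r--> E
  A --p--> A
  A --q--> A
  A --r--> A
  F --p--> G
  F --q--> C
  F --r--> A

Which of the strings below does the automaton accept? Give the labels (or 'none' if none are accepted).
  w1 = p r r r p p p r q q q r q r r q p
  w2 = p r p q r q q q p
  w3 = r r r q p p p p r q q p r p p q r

none

w1: G → D → D → D → D → A → A → A → A → A → A → A → A → A → A → A → A → A  → end A, rejected
w2: G → D → D → A → A → A → A → A → A → A  → end A, rejected
w3: G → F → A → A → A → A → A → A → A → A → A → A → A → A → A → A → A → A  → end A, rejected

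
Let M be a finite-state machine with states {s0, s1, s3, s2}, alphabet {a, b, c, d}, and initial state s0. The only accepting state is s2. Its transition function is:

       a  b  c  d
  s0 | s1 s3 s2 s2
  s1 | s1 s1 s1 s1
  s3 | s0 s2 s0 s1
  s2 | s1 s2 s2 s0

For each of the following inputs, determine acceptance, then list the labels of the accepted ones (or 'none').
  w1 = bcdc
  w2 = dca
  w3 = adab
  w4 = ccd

w1

w1:
  start at s0
  read 'b': s0 → s3
  read 'c': s3 → s0
  read 'd': s0 → s2
  read 'c': s2 → s2
  end s2, accepted
w2:
  start at s0
  read 'd': s0 → s2
  read 'c': s2 → s2
  read 'a': s2 → s1
  end s1, rejected
w3:
  start at s0
  read 'a': s0 → s1
  read 'd': s1 → s1
  read 'a': s1 → s1
  read 'b': s1 → s1
  end s1, rejected
w4:
  start at s0
  read 'c': s0 → s2
  read 'c': s2 → s2
  read 'd': s2 → s0
  end s0, rejected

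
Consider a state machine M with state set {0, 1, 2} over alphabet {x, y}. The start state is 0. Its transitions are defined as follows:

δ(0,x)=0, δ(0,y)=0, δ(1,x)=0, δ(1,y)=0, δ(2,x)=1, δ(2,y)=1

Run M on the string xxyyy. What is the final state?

0 → 0 → 0 → 0 → 0 → 0

0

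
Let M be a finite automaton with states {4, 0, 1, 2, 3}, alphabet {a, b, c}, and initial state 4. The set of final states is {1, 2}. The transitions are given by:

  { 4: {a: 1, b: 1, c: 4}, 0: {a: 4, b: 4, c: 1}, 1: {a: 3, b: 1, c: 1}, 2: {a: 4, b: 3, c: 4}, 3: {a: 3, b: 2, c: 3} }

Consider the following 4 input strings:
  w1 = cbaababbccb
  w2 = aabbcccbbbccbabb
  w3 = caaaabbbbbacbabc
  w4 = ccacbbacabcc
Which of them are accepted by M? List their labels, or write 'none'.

w1

w1: 4 → 4 → 1 → 3 → 3 → 2 → 4 → 1 → 1 → 1 → 1 → 1  → end 1, accepted
w2: 4 → 1 → 3 → 2 → 3 → 3 → 3 → 3 → 2 → 3 → 2 → 4 → 4 → 1 → 3 → 2 → 3  → end 3, rejected
w3: 4 → 4 → 1 → 3 → 3 → 3 → 2 → 3 → 2 → 3 → 2 → 4 → 4 → 1 → 3 → 2 → 4  → end 4, rejected
w4: 4 → 4 → 4 → 1 → 1 → 1 → 1 → 3 → 3 → 3 → 2 → 4 → 4  → end 4, rejected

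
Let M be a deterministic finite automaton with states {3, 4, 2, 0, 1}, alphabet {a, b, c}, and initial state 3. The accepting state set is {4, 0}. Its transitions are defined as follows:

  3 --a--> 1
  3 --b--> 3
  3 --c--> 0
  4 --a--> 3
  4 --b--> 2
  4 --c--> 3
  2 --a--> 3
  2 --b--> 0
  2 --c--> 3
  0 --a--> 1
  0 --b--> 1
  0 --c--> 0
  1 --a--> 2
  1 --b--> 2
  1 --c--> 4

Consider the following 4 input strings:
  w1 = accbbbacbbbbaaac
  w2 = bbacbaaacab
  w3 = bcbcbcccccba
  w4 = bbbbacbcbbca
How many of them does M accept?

w1: Trace: 3 -a-> 1 -c-> 4 -c-> 3 -b-> 3 -b-> 3 -b-> 3 -a-> 1 -c-> 4 -b-> 2 -b-> 0 -b-> 1 -b-> 2 -a-> 3 -a-> 1 -a-> 2 -c-> 3  → end 3, rejected
w2: Trace: 3 -b-> 3 -b-> 3 -a-> 1 -c-> 4 -b-> 2 -a-> 3 -a-> 1 -a-> 2 -c-> 3 -a-> 1 -b-> 2  → end 2, rejected
w3: Trace: 3 -b-> 3 -c-> 0 -b-> 1 -c-> 4 -b-> 2 -c-> 3 -c-> 0 -c-> 0 -c-> 0 -c-> 0 -b-> 1 -a-> 2  → end 2, rejected
w4: Trace: 3 -b-> 3 -b-> 3 -b-> 3 -b-> 3 -a-> 1 -c-> 4 -b-> 2 -c-> 3 -b-> 3 -b-> 3 -c-> 0 -a-> 1  → end 1, rejected

0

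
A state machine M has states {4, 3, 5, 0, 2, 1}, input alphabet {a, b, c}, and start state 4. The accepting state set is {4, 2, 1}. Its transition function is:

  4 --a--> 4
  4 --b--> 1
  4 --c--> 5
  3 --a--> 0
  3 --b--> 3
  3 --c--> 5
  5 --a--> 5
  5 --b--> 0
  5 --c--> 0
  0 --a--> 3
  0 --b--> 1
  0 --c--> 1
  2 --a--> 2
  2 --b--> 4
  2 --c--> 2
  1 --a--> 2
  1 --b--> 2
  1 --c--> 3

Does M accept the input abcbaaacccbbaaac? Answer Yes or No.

Yes

4 → 4 → 1 → 3 → 3 → 0 → 3 → 0 → 1 → 3 → 5 → 0 → 1 → 2 → 2 → 2 → 2
End state 2 is accepting.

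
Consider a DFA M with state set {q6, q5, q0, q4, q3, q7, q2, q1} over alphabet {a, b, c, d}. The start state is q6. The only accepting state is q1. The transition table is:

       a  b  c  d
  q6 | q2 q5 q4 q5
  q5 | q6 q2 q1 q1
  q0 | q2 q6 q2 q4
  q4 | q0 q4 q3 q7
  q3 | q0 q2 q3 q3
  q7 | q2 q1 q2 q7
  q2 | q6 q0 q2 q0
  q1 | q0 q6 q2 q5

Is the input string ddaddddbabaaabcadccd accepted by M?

Trace: q6 -d-> q5 -d-> q1 -a-> q0 -d-> q4 -d-> q7 -d-> q7 -d-> q7 -b-> q1 -a-> q0 -b-> q6 -a-> q2 -a-> q6 -a-> q2 -b-> q0 -c-> q2 -a-> q6 -d-> q5 -c-> q1 -c-> q2 -d-> q0
End state q0 is not accepting.

No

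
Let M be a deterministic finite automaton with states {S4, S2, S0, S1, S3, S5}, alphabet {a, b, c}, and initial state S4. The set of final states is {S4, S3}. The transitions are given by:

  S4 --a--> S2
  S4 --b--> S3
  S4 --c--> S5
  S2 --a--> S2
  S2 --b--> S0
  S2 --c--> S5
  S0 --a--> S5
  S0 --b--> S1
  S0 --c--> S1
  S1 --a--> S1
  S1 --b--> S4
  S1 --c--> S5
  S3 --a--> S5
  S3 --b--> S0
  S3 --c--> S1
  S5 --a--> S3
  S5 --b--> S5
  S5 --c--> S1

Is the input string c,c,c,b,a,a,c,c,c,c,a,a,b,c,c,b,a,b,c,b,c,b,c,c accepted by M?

No

S4 → S5 → S1 → S5 → S5 → S3 → S5 → S1 → S5 → S1 → S5 → S3 → S5 → S5 → S1 → S5 → S5 → S3 → S0 → S1 → S4 → S5 → S5 → S1 → S5
End state S5 is not accepting.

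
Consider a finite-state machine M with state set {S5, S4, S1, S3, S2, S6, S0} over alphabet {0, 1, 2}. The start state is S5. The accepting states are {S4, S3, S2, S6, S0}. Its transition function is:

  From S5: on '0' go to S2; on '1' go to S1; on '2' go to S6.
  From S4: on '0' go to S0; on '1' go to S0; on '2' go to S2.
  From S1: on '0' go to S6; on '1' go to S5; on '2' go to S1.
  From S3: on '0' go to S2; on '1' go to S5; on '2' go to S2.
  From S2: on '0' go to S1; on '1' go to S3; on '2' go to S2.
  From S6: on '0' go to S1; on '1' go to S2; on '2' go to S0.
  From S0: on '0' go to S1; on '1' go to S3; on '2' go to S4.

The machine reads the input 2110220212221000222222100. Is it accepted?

S5 → S6 → S2 → S3 → S2 → S2 → S2 → S1 → S1 → S5 → S6 → S0 → S4 → S0 → S1 → S6 → S1 → S1 → S1 → S1 → S1 → S1 → S1 → S5 → S2 → S1
End state S1 is not accepting.

No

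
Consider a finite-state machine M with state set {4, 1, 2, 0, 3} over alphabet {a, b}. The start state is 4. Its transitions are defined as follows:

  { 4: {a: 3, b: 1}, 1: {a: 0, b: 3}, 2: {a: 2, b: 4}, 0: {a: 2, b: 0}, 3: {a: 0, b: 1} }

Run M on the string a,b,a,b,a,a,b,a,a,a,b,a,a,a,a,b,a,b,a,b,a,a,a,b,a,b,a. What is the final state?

0

4 → 3 → 1 → 0 → 0 → 2 → 2 → 4 → 3 → 0 → 2 → 4 → 3 → 0 → 2 → 2 → 4 → 3 → 1 → 0 → 0 → 2 → 2 → 2 → 4 → 3 → 1 → 0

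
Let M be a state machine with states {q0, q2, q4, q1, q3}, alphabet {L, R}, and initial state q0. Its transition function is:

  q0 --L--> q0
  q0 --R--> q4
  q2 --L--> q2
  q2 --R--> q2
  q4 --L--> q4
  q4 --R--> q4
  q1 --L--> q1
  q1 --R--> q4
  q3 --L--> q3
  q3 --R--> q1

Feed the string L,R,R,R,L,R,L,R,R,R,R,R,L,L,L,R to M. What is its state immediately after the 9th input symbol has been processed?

q4

start at q0
read 'L': q0 → q0
read 'R': q0 → q4
read 'R': q4 → q4
read 'R': q4 → q4
read 'L': q4 → q4
read 'R': q4 → q4
read 'L': q4 → q4
read 'R': q4 → q4
read 'R': q4 → q4
After 9 symbols: q4.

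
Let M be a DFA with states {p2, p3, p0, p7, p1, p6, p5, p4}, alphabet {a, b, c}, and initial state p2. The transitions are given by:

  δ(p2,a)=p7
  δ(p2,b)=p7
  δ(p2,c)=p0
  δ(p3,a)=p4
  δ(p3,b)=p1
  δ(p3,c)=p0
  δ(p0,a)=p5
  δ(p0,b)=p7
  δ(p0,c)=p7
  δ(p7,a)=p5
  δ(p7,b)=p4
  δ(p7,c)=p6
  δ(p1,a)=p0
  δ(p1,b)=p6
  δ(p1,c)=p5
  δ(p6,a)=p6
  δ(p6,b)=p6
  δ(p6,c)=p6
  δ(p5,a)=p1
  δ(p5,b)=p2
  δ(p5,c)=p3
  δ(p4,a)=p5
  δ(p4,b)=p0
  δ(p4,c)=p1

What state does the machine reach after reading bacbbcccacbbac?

Trace: p2 -b-> p7 -a-> p5 -c-> p3 -b-> p1 -b-> p6 -c-> p6 -c-> p6 -c-> p6 -a-> p6 -c-> p6 -b-> p6 -b-> p6 -a-> p6 -c-> p6

p6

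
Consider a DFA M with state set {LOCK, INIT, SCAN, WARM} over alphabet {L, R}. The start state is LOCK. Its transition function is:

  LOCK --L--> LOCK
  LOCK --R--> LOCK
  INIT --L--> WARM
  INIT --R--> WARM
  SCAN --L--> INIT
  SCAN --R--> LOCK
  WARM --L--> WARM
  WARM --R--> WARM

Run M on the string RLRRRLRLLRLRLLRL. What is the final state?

LOCK

start at LOCK
read 'R': LOCK → LOCK
read 'L': LOCK → LOCK
read 'R': LOCK → LOCK
read 'R': LOCK → LOCK
read 'R': LOCK → LOCK
read 'L': LOCK → LOCK
read 'R': LOCK → LOCK
read 'L': LOCK → LOCK
read 'L': LOCK → LOCK
read 'R': LOCK → LOCK
read 'L': LOCK → LOCK
read 'R': LOCK → LOCK
read 'L': LOCK → LOCK
read 'L': LOCK → LOCK
read 'R': LOCK → LOCK
read 'L': LOCK → LOCK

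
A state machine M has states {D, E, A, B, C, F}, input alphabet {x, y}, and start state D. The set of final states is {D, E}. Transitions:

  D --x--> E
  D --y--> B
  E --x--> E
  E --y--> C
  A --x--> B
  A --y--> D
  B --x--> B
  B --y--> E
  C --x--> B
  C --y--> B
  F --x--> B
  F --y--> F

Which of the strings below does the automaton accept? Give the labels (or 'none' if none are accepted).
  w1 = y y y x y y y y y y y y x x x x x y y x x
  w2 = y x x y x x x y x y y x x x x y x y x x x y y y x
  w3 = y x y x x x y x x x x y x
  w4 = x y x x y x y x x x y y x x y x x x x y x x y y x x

w3

w1: D → B → E → C → B → E → C → B → E → C → B → E → C → B → B → B → B → B → E → C → B → B  → end B, rejected
w2: D → B → B → B → E → E → E → E → C → B → E → C → B → B → B → B → E → E → C → B → B → B → E → C → B → B  → end B, rejected
w3: D → B → B → E → E → E → E → C → B → B → B → B → E → E  → end E, accepted
w4: D → E → C → B → B → E → E → C → B → B → B → E → C → B → B → E → E → E → E → E → C → B → B → E → C → B → B  → end B, rejected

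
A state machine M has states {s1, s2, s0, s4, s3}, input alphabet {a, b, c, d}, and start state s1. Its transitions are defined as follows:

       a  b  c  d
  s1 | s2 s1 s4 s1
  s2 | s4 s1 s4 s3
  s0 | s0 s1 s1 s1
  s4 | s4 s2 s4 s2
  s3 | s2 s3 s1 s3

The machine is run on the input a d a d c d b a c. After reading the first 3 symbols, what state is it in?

start at s1
read 'a': s1 → s2
read 'd': s2 → s3
read 'a': s3 → s2
After 3 symbols: s2.

s2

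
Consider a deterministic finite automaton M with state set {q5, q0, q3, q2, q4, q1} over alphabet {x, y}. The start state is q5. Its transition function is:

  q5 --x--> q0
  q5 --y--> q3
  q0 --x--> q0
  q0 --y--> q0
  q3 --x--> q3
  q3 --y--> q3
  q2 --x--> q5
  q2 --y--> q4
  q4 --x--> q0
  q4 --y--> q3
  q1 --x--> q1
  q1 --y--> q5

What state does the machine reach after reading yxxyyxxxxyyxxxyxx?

start at q5
read 'y': q5 → q3
read 'x': q3 → q3
read 'x': q3 → q3
read 'y': q3 → q3
read 'y': q3 → q3
read 'x': q3 → q3
read 'x': q3 → q3
read 'x': q3 → q3
read 'x': q3 → q3
read 'y': q3 → q3
read 'y': q3 → q3
read 'x': q3 → q3
read 'x': q3 → q3
read 'x': q3 → q3
read 'y': q3 → q3
read 'x': q3 → q3
read 'x': q3 → q3

q3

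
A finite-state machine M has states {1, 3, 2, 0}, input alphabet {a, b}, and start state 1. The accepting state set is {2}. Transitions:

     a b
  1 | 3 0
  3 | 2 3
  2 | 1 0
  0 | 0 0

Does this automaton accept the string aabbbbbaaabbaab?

start at 1
read 'a': 1 → 3
read 'a': 3 → 2
read 'b': 2 → 0
read 'b': 0 → 0
read 'b': 0 → 0
read 'b': 0 → 0
read 'b': 0 → 0
read 'a': 0 → 0
read 'a': 0 → 0
read 'a': 0 → 0
read 'b': 0 → 0
read 'b': 0 → 0
read 'a': 0 → 0
read 'a': 0 → 0
read 'b': 0 → 0
End state 0 is not accepting.

No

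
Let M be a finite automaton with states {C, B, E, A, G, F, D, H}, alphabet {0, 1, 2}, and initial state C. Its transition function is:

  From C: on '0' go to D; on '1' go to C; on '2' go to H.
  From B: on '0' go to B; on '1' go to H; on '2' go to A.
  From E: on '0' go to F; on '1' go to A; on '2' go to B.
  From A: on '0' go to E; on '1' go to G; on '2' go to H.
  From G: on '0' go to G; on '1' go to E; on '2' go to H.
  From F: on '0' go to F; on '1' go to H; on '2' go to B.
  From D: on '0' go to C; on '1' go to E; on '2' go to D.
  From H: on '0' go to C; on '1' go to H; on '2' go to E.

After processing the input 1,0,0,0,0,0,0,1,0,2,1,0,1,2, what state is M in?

E

C → C → D → C → D → C → D → C → C → D → D → E → F → H → E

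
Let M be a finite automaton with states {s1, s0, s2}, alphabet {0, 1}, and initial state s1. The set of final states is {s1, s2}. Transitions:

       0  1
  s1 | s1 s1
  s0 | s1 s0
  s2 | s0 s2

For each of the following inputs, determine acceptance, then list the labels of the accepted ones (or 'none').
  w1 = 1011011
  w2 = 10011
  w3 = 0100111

w1, w2, w3

w1: s1 → s1 → s1 → s1 → s1 → s1 → s1 → s1  → end s1, accepted
w2: s1 → s1 → s1 → s1 → s1 → s1  → end s1, accepted
w3: s1 → s1 → s1 → s1 → s1 → s1 → s1 → s1  → end s1, accepted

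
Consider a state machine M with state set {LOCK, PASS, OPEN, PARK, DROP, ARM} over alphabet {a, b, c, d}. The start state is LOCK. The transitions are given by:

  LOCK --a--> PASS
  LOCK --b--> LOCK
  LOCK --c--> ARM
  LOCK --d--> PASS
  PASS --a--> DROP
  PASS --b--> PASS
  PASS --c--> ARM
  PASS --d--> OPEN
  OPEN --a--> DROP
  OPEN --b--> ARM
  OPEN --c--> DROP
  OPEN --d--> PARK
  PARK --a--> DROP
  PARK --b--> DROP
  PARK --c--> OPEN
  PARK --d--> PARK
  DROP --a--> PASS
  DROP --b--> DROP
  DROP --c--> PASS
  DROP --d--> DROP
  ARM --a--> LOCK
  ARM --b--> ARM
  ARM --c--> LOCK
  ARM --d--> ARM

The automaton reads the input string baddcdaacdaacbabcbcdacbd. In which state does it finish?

OPEN

LOCK → LOCK → PASS → OPEN → PARK → OPEN → PARK → DROP → PASS → ARM → ARM → LOCK → PASS → ARM → ARM → LOCK → LOCK → ARM → ARM → LOCK → PASS → DROP → PASS → PASS → OPEN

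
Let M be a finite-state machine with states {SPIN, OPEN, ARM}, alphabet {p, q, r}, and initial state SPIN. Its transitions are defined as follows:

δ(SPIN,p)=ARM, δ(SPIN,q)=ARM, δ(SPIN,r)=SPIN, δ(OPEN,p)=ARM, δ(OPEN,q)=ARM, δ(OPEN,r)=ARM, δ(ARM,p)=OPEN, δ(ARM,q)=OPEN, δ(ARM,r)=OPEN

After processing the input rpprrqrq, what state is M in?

Trace: SPIN -r-> SPIN -p-> ARM -p-> OPEN -r-> ARM -r-> OPEN -q-> ARM -r-> OPEN -q-> ARM

ARM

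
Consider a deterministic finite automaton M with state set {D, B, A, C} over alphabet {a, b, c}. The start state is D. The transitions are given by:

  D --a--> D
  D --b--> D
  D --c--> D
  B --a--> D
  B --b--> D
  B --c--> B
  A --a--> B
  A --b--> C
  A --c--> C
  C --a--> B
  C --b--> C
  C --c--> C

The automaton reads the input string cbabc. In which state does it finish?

D

start at D
read 'c': D → D
read 'b': D → D
read 'a': D → D
read 'b': D → D
read 'c': D → D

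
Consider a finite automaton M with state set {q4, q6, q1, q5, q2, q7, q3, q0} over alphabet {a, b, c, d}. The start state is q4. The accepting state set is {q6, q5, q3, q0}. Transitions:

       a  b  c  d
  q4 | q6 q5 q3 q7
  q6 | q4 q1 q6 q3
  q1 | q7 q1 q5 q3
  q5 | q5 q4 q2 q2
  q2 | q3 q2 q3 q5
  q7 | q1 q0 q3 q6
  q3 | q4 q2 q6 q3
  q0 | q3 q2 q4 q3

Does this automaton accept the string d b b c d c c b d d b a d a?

No

Trace: q4 -d-> q7 -b-> q0 -b-> q2 -c-> q3 -d-> q3 -c-> q6 -c-> q6 -b-> q1 -d-> q3 -d-> q3 -b-> q2 -a-> q3 -d-> q3 -a-> q4
End state q4 is not accepting.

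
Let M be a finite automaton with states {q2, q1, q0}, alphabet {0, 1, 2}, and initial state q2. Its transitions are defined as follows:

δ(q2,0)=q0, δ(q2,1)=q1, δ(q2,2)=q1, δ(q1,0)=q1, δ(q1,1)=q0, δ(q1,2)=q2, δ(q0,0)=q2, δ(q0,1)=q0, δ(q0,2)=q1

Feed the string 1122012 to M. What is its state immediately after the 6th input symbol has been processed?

q0

start at q2
read '1': q2 → q1
read '1': q1 → q0
read '2': q0 → q1
read '2': q1 → q2
read '0': q2 → q0
read '1': q0 → q0
After 6 symbols: q0.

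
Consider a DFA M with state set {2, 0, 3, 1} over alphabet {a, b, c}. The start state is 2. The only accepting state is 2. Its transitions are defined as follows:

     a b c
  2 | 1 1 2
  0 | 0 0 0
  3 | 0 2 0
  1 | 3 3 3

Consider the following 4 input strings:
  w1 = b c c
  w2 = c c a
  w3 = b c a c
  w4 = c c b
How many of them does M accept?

0

w1:
  start at 2
  read 'b': 2 → 1
  read 'c': 1 → 3
  read 'c': 3 → 0
  end 0, rejected
w2:
  start at 2
  read 'c': 2 → 2
  read 'c': 2 → 2
  read 'a': 2 → 1
  end 1, rejected
w3:
  start at 2
  read 'b': 2 → 1
  read 'c': 1 → 3
  read 'a': 3 → 0
  read 'c': 0 → 0
  end 0, rejected
w4:
  start at 2
  read 'c': 2 → 2
  read 'c': 2 → 2
  read 'b': 2 → 1
  end 1, rejected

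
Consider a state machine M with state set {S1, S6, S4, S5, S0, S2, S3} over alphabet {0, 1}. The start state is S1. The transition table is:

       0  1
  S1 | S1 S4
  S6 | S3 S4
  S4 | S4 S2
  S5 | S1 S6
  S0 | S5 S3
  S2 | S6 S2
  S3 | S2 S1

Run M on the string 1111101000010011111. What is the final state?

Trace: S1 -1-> S4 -1-> S2 -1-> S2 -1-> S2 -1-> S2 -0-> S6 -1-> S4 -0-> S4 -0-> S4 -0-> S4 -0-> S4 -1-> S2 -0-> S6 -0-> S3 -1-> S1 -1-> S4 -1-> S2 -1-> S2 -1-> S2

S2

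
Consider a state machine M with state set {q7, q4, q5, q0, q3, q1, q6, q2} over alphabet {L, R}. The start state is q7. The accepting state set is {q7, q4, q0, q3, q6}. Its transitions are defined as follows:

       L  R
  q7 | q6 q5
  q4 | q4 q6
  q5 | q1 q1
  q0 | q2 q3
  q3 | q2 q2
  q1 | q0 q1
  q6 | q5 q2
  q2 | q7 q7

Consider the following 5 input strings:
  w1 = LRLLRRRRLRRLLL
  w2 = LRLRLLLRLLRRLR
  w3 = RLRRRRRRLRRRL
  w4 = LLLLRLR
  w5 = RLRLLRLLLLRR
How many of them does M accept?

3

w1: Trace: q7 -L-> q6 -R-> q2 -L-> q7 -L-> q6 -R-> q2 -R-> q7 -R-> q5 -R-> q1 -L-> q0 -R-> q3 -R-> q2 -L-> q7 -L-> q6 -L-> q5  → end q5, rejected
w2: Trace: q7 -L-> q6 -R-> q2 -L-> q7 -R-> q5 -L-> q1 -L-> q0 -L-> q2 -R-> q7 -L-> q6 -L-> q5 -R-> q1 -R-> q1 -L-> q0 -R-> q3  → end q3, accepted
w3: Trace: q7 -R-> q5 -L-> q1 -R-> q1 -R-> q1 -R-> q1 -R-> q1 -R-> q1 -R-> q1 -L-> q0 -R-> q3 -R-> q2 -R-> q7 -L-> q6  → end q6, accepted
w4: Trace: q7 -L-> q6 -L-> q5 -L-> q1 -L-> q0 -R-> q3 -L-> q2 -R-> q7  → end q7, accepted
w5: Trace: q7 -R-> q5 -L-> q1 -R-> q1 -L-> q0 -L-> q2 -R-> q7 -L-> q6 -L-> q5 -L-> q1 -L-> q0 -R-> q3 -R-> q2  → end q2, rejected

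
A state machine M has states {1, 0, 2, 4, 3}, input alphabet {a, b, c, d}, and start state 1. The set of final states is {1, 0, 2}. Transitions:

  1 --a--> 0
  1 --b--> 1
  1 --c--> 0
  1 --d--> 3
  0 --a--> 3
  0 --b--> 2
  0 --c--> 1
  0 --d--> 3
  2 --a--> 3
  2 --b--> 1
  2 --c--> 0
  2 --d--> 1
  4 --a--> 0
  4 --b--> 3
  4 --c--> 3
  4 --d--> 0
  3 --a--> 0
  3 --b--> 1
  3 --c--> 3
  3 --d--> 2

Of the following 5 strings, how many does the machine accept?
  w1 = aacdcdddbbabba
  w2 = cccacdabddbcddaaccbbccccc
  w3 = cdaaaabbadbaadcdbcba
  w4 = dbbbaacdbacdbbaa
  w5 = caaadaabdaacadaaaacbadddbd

w1: Trace: 1 -a-> 0 -a-> 3 -c-> 3 -d-> 2 -c-> 0 -d-> 3 -d-> 2 -d-> 1 -b-> 1 -b-> 1 -a-> 0 -b-> 2 -b-> 1 -a-> 0  → end 0, accepted
w2: Trace: 1 -c-> 0 -c-> 1 -c-> 0 -a-> 3 -c-> 3 -d-> 2 -a-> 3 -b-> 1 -d-> 3 -d-> 2 -b-> 1 -c-> 0 -d-> 3 -d-> 2 -a-> 3 -a-> 0 -c-> 1 -c-> 0 -b-> 2 -b-> 1 -c-> 0 -c-> 1 -c-> 0 -c-> 1 -c-> 0  → end 0, accepted
w3: Trace: 1 -c-> 0 -d-> 3 -a-> 0 -a-> 3 -a-> 0 -a-> 3 -b-> 1 -b-> 1 -a-> 0 -d-> 3 -b-> 1 -a-> 0 -a-> 3 -d-> 2 -c-> 0 -d-> 3 -b-> 1 -c-> 0 -b-> 2 -a-> 3  → end 3, rejected
w4: Trace: 1 -d-> 3 -b-> 1 -b-> 1 -b-> 1 -a-> 0 -a-> 3 -c-> 3 -d-> 2 -b-> 1 -a-> 0 -c-> 1 -d-> 3 -b-> 1 -b-> 1 -a-> 0 -a-> 3  → end 3, rejected
w5: Trace: 1 -c-> 0 -a-> 3 -a-> 0 -a-> 3 -d-> 2 -a-> 3 -a-> 0 -b-> 2 -d-> 1 -a-> 0 -a-> 3 -c-> 3 -a-> 0 -d-> 3 -a-> 0 -a-> 3 -a-> 0 -a-> 3 -c-> 3 -b-> 1 -a-> 0 -d-> 3 -d-> 2 -d-> 1 -b-> 1 -d-> 3  → end 3, rejected

2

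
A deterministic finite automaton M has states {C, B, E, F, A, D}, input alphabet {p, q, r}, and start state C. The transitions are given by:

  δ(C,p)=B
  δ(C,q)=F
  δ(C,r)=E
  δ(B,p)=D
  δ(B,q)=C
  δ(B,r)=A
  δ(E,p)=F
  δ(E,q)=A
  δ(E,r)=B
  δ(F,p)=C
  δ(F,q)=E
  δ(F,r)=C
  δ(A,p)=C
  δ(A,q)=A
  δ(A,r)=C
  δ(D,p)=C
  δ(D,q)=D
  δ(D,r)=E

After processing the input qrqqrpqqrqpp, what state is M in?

B

C → F → C → F → E → B → D → D → D → E → A → C → B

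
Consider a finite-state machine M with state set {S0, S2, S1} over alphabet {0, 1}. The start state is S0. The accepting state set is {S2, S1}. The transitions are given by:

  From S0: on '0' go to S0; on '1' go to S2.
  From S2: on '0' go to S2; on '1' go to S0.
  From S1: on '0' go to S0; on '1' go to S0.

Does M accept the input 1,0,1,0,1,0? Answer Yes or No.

Yes

S0 → S2 → S2 → S0 → S0 → S2 → S2
End state S2 is accepting.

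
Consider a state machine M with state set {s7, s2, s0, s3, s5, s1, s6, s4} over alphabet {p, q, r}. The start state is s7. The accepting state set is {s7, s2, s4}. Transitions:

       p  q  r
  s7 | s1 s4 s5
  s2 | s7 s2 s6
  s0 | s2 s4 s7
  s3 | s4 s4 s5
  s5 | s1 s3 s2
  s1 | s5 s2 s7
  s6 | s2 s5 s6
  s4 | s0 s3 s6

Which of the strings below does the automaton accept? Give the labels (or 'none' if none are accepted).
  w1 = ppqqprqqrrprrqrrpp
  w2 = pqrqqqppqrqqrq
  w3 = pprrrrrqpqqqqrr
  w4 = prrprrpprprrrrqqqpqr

w1

w1: Trace: s7 -p-> s1 -p-> s5 -q-> s3 -q-> s4 -p-> s0 -r-> s7 -q-> s4 -q-> s3 -r-> s5 -r-> s2 -p-> s7 -r-> s5 -r-> s2 -q-> s2 -r-> s6 -r-> s6 -p-> s2 -p-> s7  → end s7, accepted
w2: Trace: s7 -p-> s1 -q-> s2 -r-> s6 -q-> s5 -q-> s3 -q-> s4 -p-> s0 -p-> s2 -q-> s2 -r-> s6 -q-> s5 -q-> s3 -r-> s5 -q-> s3  → end s3, rejected
w3: Trace: s7 -p-> s1 -p-> s5 -r-> s2 -r-> s6 -r-> s6 -r-> s6 -r-> s6 -q-> s5 -p-> s1 -q-> s2 -q-> s2 -q-> s2 -q-> s2 -r-> s6 -r-> s6  → end s6, rejected
w4: Trace: s7 -p-> s1 -r-> s7 -r-> s5 -p-> s1 -r-> s7 -r-> s5 -p-> s1 -p-> s5 -r-> s2 -p-> s7 -r-> s5 -r-> s2 -r-> s6 -r-> s6 -q-> s5 -q-> s3 -q-> s4 -p-> s0 -q-> s4 -r-> s6  → end s6, rejected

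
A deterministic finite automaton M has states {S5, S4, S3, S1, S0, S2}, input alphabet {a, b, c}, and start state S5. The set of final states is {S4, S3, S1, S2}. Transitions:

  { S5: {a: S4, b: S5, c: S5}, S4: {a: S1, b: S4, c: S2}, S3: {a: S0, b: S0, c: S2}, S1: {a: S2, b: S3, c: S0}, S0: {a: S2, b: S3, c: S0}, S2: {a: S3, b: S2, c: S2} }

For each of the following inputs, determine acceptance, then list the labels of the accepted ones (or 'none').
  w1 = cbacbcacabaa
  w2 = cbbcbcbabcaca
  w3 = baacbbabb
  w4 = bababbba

w1, w2, w3

w1:
  start at S5
  read 'c': S5 → S5
  read 'b': S5 → S5
  read 'a': S5 → S4
  read 'c': S4 → S2
  read 'b': S2 → S2
  read 'c': S2 → S2
  read 'a': S2 → S3
  read 'c': S3 → S2
  read 'a': S2 → S3
  read 'b': S3 → S0
  read 'a': S0 → S2
  read 'a': S2 → S3
  end S3, accepted
w2:
  start at S5
  read 'c': S5 → S5
  read 'b': S5 → S5
  read 'b': S5 → S5
  read 'c': S5 → S5
  read 'b': S5 → S5
  read 'c': S5 → S5
  read 'b': S5 → S5
  read 'a': S5 → S4
  read 'b': S4 → S4
  read 'c': S4 → S2
  read 'a': S2 → S3
  read 'c': S3 → S2
  read 'a': S2 → S3
  end S3, accepted
w3:
  start at S5
  read 'b': S5 → S5
  read 'a': S5 → S4
  read 'a': S4 → S1
  read 'c': S1 → S0
  read 'b': S0 → S3
  read 'b': S3 → S0
  read 'a': S0 → S2
  read 'b': S2 → S2
  read 'b': S2 → S2
  end S2, accepted
w4:
  start at S5
  read 'b': S5 → S5
  read 'a': S5 → S4
  read 'b': S4 → S4
  read 'a': S4 → S1
  read 'b': S1 → S3
  read 'b': S3 → S0
  read 'b': S0 → S3
  read 'a': S3 → S0
  end S0, rejected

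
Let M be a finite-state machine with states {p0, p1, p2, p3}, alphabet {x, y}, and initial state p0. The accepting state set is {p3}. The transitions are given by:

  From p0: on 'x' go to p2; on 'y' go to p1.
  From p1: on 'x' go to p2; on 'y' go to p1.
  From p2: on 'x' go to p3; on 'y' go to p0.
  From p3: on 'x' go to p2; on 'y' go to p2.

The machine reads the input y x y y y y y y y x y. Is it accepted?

No

p0 → p1 → p2 → p0 → p1 → p1 → p1 → p1 → p1 → p1 → p2 → p0
End state p0 is not accepting.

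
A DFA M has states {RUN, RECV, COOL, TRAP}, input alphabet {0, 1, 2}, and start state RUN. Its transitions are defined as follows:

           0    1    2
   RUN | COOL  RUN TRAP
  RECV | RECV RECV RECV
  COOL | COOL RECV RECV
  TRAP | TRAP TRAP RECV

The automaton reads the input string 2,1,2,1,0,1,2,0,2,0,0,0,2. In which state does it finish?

RECV

start at RUN
read '2': RUN → TRAP
read '1': TRAP → TRAP
read '2': TRAP → RECV
read '1': RECV → RECV
read '0': RECV → RECV
read '1': RECV → RECV
read '2': RECV → RECV
read '0': RECV → RECV
read '2': RECV → RECV
read '0': RECV → RECV
read '0': RECV → RECV
read '0': RECV → RECV
read '2': RECV → RECV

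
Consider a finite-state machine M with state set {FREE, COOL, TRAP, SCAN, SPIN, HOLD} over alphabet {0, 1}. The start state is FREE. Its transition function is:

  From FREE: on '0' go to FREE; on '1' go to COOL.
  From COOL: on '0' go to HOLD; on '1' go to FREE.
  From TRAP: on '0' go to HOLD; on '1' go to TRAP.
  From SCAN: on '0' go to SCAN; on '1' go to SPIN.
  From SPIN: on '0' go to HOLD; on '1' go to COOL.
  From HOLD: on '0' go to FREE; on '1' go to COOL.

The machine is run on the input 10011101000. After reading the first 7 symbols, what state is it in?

HOLD

FREE → COOL → HOLD → FREE → COOL → FREE → COOL → HOLD
After 7 symbols: HOLD.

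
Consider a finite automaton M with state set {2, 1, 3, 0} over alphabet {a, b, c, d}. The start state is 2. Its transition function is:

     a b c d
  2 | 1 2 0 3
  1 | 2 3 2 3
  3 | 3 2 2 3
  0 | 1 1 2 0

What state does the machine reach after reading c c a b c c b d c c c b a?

Trace: 2 -c-> 0 -c-> 2 -a-> 1 -b-> 3 -c-> 2 -c-> 0 -b-> 1 -d-> 3 -c-> 2 -c-> 0 -c-> 2 -b-> 2 -a-> 1

1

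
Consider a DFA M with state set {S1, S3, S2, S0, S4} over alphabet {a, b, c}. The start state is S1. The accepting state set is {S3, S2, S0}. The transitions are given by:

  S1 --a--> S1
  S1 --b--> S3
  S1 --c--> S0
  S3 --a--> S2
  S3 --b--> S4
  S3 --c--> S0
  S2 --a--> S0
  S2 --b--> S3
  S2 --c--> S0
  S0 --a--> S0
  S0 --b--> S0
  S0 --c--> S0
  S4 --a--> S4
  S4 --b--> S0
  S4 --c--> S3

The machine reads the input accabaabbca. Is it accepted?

Yes

Trace: S1 -a-> S1 -c-> S0 -c-> S0 -a-> S0 -b-> S0 -a-> S0 -a-> S0 -b-> S0 -b-> S0 -c-> S0 -a-> S0
End state S0 is accepting.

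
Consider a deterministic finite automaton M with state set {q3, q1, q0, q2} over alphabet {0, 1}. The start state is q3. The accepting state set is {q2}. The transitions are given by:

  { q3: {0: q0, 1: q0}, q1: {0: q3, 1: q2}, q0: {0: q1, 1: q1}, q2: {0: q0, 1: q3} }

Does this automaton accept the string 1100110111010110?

q3 → q0 → q1 → q3 → q0 → q1 → q2 → q0 → q1 → q2 → q3 → q0 → q1 → q3 → q0 → q1 → q3
End state q3 is not accepting.

No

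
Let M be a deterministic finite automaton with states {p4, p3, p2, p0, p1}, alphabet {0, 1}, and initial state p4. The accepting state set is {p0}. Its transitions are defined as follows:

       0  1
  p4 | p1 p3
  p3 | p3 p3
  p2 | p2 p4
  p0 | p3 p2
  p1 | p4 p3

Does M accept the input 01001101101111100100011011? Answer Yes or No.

No

start at p4
read '0': p4 → p1
read '1': p1 → p3
read '0': p3 → p3
read '0': p3 → p3
read '1': p3 → p3
read '1': p3 → p3
read '0': p3 → p3
read '1': p3 → p3
read '1': p3 → p3
read '0': p3 → p3
read '1': p3 → p3
read '1': p3 → p3
read '1': p3 → p3
read '1': p3 → p3
read '1': p3 → p3
read '0': p3 → p3
read '0': p3 → p3
read '1': p3 → p3
read '0': p3 → p3
read '0': p3 → p3
read '0': p3 → p3
read '1': p3 → p3
read '1': p3 → p3
read '0': p3 → p3
read '1': p3 → p3
read '1': p3 → p3
End state p3 is not accepting.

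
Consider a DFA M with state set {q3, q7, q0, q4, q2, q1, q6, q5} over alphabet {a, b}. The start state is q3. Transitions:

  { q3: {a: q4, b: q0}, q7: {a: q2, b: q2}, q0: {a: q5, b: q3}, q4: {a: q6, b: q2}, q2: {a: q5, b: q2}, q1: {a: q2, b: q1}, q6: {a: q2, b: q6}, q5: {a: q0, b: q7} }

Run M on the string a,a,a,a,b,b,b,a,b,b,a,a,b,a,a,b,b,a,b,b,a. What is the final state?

q5

Trace: q3 -a-> q4 -a-> q6 -a-> q2 -a-> q5 -b-> q7 -b-> q2 -b-> q2 -a-> q5 -b-> q7 -b-> q2 -a-> q5 -a-> q0 -b-> q3 -a-> q4 -a-> q6 -b-> q6 -b-> q6 -a-> q2 -b-> q2 -b-> q2 -a-> q5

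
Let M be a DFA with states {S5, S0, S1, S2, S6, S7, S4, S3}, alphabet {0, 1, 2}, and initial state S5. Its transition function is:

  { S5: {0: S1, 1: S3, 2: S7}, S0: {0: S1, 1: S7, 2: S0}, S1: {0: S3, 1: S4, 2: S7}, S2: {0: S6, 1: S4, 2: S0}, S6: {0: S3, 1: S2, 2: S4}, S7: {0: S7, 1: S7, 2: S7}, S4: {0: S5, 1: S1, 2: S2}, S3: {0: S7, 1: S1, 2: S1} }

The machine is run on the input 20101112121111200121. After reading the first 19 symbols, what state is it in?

S7

start at S5
read '2': S5 → S7
read '0': S7 → S7
read '1': S7 → S7
read '0': S7 → S7
read '1': S7 → S7
read '1': S7 → S7
read '1': S7 → S7
read '2': S7 → S7
read '1': S7 → S7
read '2': S7 → S7
read '1': S7 → S7
read '1': S7 → S7
read '1': S7 → S7
read '1': S7 → S7
read '2': S7 → S7
read '0': S7 → S7
read '0': S7 → S7
read '1': S7 → S7
read '2': S7 → S7
After 19 symbols: S7.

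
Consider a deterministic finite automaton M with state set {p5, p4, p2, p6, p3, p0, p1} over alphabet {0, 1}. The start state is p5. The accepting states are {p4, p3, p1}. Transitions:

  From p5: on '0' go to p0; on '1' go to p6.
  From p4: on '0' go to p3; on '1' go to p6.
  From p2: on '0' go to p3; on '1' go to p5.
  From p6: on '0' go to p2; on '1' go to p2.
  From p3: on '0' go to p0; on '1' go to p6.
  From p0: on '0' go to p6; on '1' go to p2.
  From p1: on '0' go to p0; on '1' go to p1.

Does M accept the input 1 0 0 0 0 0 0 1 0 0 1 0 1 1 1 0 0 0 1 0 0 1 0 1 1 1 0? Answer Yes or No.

start at p5
read '1': p5 → p6
read '0': p6 → p2
read '0': p2 → p3
read '0': p3 → p0
read '0': p0 → p6
read '0': p6 → p2
read '0': p2 → p3
read '1': p3 → p6
read '0': p6 → p2
read '0': p2 → p3
read '1': p3 → p6
read '0': p6 → p2
read '1': p2 → p5
read '1': p5 → p6
read '1': p6 → p2
read '0': p2 → p3
read '0': p3 → p0
read '0': p0 → p6
read '1': p6 → p2
read '0': p2 → p3
read '0': p3 → p0
read '1': p0 → p2
read '0': p2 → p3
read '1': p3 → p6
read '1': p6 → p2
read '1': p2 → p5
read '0': p5 → p0
End state p0 is not accepting.

No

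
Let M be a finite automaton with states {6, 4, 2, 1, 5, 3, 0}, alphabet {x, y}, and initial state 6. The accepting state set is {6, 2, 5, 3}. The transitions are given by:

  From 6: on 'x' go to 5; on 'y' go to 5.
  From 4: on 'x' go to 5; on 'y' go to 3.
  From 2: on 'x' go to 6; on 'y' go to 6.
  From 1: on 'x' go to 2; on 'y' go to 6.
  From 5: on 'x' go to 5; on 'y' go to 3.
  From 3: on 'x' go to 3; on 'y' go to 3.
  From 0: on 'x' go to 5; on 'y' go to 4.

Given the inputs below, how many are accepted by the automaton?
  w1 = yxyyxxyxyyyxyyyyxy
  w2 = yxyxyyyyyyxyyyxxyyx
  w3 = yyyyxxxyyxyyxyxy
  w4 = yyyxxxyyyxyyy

w1: Trace: 6 -y-> 5 -x-> 5 -y-> 3 -y-> 3 -x-> 3 -x-> 3 -y-> 3 -x-> 3 -y-> 3 -y-> 3 -y-> 3 -x-> 3 -y-> 3 -y-> 3 -y-> 3 -y-> 3 -x-> 3 -y-> 3  → end 3, accepted
w2: Trace: 6 -y-> 5 -x-> 5 -y-> 3 -x-> 3 -y-> 3 -y-> 3 -y-> 3 -y-> 3 -y-> 3 -y-> 3 -x-> 3 -y-> 3 -y-> 3 -y-> 3 -x-> 3 -x-> 3 -y-> 3 -y-> 3 -x-> 3  → end 3, accepted
w3: Trace: 6 -y-> 5 -y-> 3 -y-> 3 -y-> 3 -x-> 3 -x-> 3 -x-> 3 -y-> 3 -y-> 3 -x-> 3 -y-> 3 -y-> 3 -x-> 3 -y-> 3 -x-> 3 -y-> 3  → end 3, accepted
w4: Trace: 6 -y-> 5 -y-> 3 -y-> 3 -x-> 3 -x-> 3 -x-> 3 -y-> 3 -y-> 3 -y-> 3 -x-> 3 -y-> 3 -y-> 3 -y-> 3  → end 3, accepted

4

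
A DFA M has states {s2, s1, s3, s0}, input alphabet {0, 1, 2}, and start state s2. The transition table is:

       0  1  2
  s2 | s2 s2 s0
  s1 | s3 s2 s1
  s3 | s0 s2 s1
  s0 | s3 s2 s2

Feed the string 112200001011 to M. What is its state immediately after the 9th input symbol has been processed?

Trace: s2 -1-> s2 -1-> s2 -2-> s0 -2-> s2 -0-> s2 -0-> s2 -0-> s2 -0-> s2 -1-> s2
After 9 symbols: s2.

s2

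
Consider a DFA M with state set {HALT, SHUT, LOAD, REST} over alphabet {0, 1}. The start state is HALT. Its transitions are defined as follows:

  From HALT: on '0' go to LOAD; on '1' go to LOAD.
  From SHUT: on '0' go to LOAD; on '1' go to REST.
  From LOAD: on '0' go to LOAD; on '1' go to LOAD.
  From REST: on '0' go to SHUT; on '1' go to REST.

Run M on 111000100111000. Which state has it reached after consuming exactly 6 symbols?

start at HALT
read '1': HALT → LOAD
read '1': LOAD → LOAD
read '1': LOAD → LOAD
read '0': LOAD → LOAD
read '0': LOAD → LOAD
read '0': LOAD → LOAD
After 6 symbols: LOAD.

LOAD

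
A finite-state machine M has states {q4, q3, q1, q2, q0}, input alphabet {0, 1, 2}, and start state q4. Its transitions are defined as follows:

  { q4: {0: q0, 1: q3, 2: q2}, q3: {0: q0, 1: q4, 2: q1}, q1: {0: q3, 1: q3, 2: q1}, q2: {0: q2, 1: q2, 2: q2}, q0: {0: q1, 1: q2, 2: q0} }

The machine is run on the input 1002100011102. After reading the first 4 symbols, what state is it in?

q4 → q3 → q0 → q1 → q1
After 4 symbols: q1.

q1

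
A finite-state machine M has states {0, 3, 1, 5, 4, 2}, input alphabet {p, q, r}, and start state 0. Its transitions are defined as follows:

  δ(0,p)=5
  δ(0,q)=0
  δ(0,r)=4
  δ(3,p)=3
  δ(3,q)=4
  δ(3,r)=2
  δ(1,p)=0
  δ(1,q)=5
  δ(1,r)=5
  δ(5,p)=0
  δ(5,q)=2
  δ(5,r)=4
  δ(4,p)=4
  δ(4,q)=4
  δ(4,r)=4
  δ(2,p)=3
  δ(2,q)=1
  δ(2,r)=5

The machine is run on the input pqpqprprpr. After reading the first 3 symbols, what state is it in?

3

Trace: 0 -p-> 5 -q-> 2 -p-> 3
After 3 symbols: 3.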